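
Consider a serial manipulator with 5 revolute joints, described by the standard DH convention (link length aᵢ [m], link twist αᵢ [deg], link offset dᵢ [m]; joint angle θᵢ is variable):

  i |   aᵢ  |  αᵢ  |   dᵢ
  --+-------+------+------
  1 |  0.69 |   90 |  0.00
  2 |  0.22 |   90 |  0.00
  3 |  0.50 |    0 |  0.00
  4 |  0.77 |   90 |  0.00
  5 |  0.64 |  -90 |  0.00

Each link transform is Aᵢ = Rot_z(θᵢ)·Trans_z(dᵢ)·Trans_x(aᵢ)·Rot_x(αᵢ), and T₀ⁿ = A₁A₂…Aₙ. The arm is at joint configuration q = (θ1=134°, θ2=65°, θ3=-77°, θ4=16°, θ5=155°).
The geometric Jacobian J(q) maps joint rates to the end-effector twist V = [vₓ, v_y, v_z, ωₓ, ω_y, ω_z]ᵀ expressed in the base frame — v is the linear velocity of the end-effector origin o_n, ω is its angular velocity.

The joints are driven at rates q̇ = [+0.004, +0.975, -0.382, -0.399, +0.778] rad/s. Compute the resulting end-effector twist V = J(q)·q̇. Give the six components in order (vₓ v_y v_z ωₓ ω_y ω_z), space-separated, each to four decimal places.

0.6383 -0.5679 0.2259 1.1215 -0.3008 -0.2826

o_n = [-1.2442, 0.3479, 0.2705]
J₁: ẑ×o_n = [-0.3479, -1.2442, 0.0000], ω = ẑ
J2: z=[0.7193, 0.6947, 0.0000] o=[-0.4793, 0.4963, 0.0000] → [0.1879, -0.1946, 0.4246, 0.7193, 0.6947, 0.0000]
J3: z=[-0.6296, 0.6519, -0.4226] o=[-0.5439, 0.5632, 0.1994] → [-0.0446, 0.3407, 0.5921, -0.6296, 0.6519, -0.4226]
J4: z=[-0.6296, 0.6519, -0.4226] o=[-0.9274, 0.2590, 0.3013] → [0.0175, 0.1145, 0.1506, -0.6296, 0.6519, -0.4226]
J5: z=[-0.0920, -0.6027, -0.7927] o=[-1.5214, -0.0953, 0.6397] → [0.5738, -0.2537, 0.1263, -0.0920, -0.6027, -0.7927]
V = J·q̇ = [0.6383, -0.5679, 0.2259, 1.1215, -0.3008, -0.2826]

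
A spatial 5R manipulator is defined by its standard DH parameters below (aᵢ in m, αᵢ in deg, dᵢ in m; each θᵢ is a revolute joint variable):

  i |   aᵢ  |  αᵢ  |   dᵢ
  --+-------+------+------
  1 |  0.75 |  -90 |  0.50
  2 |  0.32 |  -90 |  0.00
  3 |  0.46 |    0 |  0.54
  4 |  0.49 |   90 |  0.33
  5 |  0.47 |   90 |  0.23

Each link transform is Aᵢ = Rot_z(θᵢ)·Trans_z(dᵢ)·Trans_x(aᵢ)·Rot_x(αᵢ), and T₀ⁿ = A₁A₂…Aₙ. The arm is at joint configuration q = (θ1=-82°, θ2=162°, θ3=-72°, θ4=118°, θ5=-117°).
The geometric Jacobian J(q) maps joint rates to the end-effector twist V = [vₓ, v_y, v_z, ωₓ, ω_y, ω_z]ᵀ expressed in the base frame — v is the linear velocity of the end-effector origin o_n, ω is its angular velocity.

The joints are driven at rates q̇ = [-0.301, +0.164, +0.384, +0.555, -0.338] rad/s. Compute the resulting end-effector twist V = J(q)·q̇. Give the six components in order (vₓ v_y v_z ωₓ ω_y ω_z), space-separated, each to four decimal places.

-0.2221 -0.1273 0.2092 -0.0783 0.0485 0.6672

o_n = [0.3709, 0.2229, 0.6758]
J₁: ẑ×o_n = [-0.2229, 0.3709, 0.0000], ω = ẑ
J2: z=[0.9903, 0.1392, 0.0000] o=[0.1044, -0.7427, 0.5000] → [0.0245, -0.1741, 0.9191, 0.9903, 0.1392, 0.0000]
J3: z=[-0.0430, 0.3060, 0.9511] o=[0.0620, -0.4413, 0.4011] → [-0.5476, 0.3055, -0.1231, -0.0430, 0.3060, 0.9511]
J4: z=[-0.0430, 0.3060, 0.9511] o=[0.4532, -0.0813, 0.8708] → [-0.3489, -0.0867, 0.0121, -0.0430, 0.3060, 0.9511]
J5: z=[0.5927, 0.7742, -0.2223] o=[0.0449, 0.2912, 1.0794] → [-0.3276, 0.1668, -0.2928, 0.5927, 0.7742, -0.2223]
V = J·q̇ = [-0.2221, -0.1273, 0.2092, -0.0783, 0.0485, 0.6672]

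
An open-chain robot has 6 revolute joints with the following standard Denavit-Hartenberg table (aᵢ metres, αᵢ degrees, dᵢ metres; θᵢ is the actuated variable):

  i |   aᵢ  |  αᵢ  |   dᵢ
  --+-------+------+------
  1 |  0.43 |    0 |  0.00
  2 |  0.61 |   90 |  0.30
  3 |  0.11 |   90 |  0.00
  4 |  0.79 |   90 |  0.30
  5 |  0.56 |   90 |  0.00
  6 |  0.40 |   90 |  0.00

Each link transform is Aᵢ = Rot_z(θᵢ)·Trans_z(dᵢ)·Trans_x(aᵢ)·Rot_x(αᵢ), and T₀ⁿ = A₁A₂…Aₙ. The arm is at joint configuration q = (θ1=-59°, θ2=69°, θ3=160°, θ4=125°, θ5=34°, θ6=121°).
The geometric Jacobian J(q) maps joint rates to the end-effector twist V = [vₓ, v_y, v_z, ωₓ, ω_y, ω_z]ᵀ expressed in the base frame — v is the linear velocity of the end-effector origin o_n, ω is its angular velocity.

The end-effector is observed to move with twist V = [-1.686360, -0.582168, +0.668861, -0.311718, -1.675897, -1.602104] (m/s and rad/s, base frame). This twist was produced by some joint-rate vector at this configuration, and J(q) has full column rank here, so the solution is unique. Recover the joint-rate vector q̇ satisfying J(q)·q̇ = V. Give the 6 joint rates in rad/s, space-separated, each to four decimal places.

o_n = [1.3916, -1.2632, 0.6890]
J₁: ẑ×o_n = [1.2632, 1.3916, -0.0000], ω = ẑ
J2: z=[0.0000, 0.0000, 1.0000] o=[0.2215, -0.3686, 0.0000] → [0.8946, 1.1701, -0.0000, 0.0000, 0.0000, 1.0000]
J3: z=[0.1736, -0.9848, 0.0000] o=[0.8222, -0.2627, 0.3000] → [-0.3831, -0.0676, 0.3870, 0.1736, -0.9848, 0.0000]
J4: z=[0.3368, 0.0594, 0.9397] o=[0.7204, -0.2806, 0.3376] → [0.9442, 0.5123, -0.3708, 0.3368, 0.0594, 0.9397]
J5: z=[-0.6585, -0.6985, 0.2802] o=[1.3532, -0.8261, 0.4646] → [-0.0344, 0.1586, 0.3146, -0.6585, -0.6985, 0.2802]
J6: z=[0.0971, -0.4480, -0.8887] o=[1.7711, -1.1386, 0.6677] → [-0.1202, 0.3352, -0.1821, 0.0971, -0.4480, -0.8887]
q̇ = J⁺·V = [-0.5530, 0.2780, 0.9800, -0.7950, 0.4420, 0.7920]

-0.5530 0.2780 0.9800 -0.7950 0.4420 0.7920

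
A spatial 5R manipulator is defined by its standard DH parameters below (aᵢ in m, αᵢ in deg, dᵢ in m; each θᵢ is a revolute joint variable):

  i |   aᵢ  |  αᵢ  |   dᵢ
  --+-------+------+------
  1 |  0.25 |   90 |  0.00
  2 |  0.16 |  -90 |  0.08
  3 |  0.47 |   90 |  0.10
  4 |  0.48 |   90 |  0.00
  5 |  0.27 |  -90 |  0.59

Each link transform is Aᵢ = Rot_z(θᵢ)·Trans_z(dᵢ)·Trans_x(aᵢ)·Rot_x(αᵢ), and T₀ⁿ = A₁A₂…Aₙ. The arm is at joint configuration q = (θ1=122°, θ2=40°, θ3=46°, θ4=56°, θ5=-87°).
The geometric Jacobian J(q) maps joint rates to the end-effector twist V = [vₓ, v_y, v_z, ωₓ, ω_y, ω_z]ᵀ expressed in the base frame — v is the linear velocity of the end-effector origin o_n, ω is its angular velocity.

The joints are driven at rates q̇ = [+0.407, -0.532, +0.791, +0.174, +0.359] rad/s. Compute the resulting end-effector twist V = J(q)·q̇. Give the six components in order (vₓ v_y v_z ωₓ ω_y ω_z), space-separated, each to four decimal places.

o_n = [-1.2505, 0.1217, 0.6675]
J₁: ẑ×o_n = [-0.1217, -1.2505, 0.0000], ω = ẑ
J2: z=[0.8480, 0.5299, 0.0000] o=[-0.1325, 0.2120, 0.0000] → [0.3537, -0.5661, 0.5159, 0.8480, 0.5299, 0.0000]
J3: z=[0.3406, -0.5451, 0.7660] o=[-0.1296, 0.3583, 0.1028] → [-0.1265, -1.0510, -0.6916, 0.3406, -0.5451, 0.7660]
J4: z=[0.2971, 0.8354, 0.4624] o=[-0.5148, 0.3368, 0.3893] → [0.3319, -0.4228, 0.5508, 0.2971, 0.8354, 0.4624]
J5: z=[-0.9300, 0.3629, -0.0582] o=[-0.6187, 0.1387, 0.8140] → [-0.0542, -0.0995, 0.2451, -0.9300, 0.3629, -0.0582]
V = J·q̇ = [-0.2995, -1.1485, -0.6377, -0.4639, -0.4374, 1.0725]

-0.2995 -1.1485 -0.6377 -0.4639 -0.4374 1.0725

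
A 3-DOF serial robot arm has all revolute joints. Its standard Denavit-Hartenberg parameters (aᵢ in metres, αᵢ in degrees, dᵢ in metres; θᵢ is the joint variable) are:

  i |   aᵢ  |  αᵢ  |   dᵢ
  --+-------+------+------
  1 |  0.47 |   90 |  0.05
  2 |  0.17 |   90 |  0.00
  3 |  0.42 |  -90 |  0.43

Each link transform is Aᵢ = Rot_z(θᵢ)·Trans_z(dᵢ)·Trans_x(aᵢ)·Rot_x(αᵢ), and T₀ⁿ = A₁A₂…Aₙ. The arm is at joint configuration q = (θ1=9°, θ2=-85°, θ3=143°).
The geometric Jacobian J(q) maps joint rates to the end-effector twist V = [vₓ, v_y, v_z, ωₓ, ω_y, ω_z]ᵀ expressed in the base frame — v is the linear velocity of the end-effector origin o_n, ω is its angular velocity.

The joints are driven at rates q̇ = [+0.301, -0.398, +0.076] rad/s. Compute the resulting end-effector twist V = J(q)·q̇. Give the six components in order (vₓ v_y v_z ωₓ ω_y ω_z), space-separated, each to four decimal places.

0.1183 0.0528 0.1954 -0.1370 0.3813 0.2944

o_n = [0.0664, -0.2454, 0.1773]
J₁: ẑ×o_n = [0.2454, 0.0664, -0.0000], ω = ẑ
J2: z=[0.1564, -0.9877, 0.0000] o=[0.4642, 0.0735, 0.0500] → [-0.1258, -0.0199, -0.4428, 0.1564, -0.9877, 0.0000]
J3: z=[-0.9839, -0.1558, -0.0872] o=[0.4788, 0.0758, -0.1194] → [-0.0742, 0.3279, 0.2518, -0.9839, -0.1558, -0.0872]
V = J·q̇ = [0.1183, 0.0528, 0.1954, -0.1370, 0.3813, 0.2944]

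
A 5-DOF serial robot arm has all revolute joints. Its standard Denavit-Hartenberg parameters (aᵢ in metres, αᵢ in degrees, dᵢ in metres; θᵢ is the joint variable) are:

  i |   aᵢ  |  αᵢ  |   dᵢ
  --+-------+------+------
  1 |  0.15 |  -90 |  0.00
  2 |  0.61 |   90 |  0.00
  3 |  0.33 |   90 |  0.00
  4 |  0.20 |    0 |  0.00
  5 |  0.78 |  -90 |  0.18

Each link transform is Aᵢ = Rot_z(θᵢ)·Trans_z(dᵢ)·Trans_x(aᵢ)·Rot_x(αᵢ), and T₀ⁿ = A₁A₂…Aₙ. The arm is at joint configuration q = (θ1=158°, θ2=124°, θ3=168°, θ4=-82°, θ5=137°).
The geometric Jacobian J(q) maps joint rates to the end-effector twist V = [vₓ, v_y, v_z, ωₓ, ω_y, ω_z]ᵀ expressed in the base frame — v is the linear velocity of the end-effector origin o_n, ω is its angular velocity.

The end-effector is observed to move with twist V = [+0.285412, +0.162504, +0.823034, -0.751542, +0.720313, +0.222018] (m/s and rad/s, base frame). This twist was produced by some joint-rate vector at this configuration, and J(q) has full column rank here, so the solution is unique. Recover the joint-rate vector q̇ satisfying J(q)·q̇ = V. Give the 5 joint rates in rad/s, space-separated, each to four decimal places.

o_n = [-0.6793, -0.0960, -0.1303]
J₁: ẑ×o_n = [0.0960, -0.6793, 0.0000], ω = ẑ
J2: z=[-0.3746, -0.9272, 0.0000] o=[-0.1391, 0.0562, 0.0000] → [0.1208, -0.0488, -0.4439, -0.3746, -0.9272, 0.0000]
J3: z=[-0.7687, 0.3106, -0.5592] o=[0.1772, -0.0716, -0.5057] → [0.1029, 0.7675, 0.2848, -0.7687, 0.3106, -0.5592]
J4: z=[-0.2586, -0.9505, -0.1724] o=[-0.0159, -0.0676, -0.2381] → [-0.1074, 0.1422, -0.6233, -0.2586, -0.9505, -0.1724]
J5: z=[-0.2586, -0.9505, -0.1724] o=[0.1201, -0.1288, -0.1048] → [0.0299, 0.1312, -0.7683, -0.2586, -0.9505, -0.1724]
q̇ = J⁺·V = [0.5450, 0.8970, 0.9820, -0.4580, -0.8540]

0.5450 0.8970 0.9820 -0.4580 -0.8540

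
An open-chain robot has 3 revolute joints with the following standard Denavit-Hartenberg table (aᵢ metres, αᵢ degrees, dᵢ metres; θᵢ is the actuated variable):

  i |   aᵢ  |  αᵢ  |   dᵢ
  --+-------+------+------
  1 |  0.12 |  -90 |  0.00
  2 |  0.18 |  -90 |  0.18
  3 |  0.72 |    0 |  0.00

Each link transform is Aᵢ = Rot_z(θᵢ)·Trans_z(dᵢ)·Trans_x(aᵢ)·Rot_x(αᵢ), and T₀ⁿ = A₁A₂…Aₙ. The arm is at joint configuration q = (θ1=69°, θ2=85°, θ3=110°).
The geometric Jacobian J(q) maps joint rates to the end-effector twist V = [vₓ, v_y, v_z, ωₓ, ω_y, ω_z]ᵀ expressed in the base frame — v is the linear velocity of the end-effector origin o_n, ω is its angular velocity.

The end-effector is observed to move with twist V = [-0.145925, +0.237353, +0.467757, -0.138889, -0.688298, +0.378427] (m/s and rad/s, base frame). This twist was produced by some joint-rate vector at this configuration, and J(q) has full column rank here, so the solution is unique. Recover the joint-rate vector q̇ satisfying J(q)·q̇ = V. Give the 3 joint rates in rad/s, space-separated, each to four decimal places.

0.4390 -0.1170 0.6950

o_n = [0.5045, -0.0713, 0.0660]
J₁: ẑ×o_n = [0.0713, 0.5045, -0.0000], ω = ẑ
J2: z=[-0.9336, 0.3584, 0.0000] o=[0.0430, 0.1120, 0.0000] → [0.0237, 0.0616, 0.0058, -0.9336, 0.3584, 0.0000]
J3: z=[-0.3570, -0.9300, -0.0872] o=[-0.1194, 0.1912, -0.1793] → [-0.2510, 0.0332, 0.6740, -0.3570, -0.9300, -0.0872]
q̇ = J⁺·V = [0.4390, -0.1170, 0.6950]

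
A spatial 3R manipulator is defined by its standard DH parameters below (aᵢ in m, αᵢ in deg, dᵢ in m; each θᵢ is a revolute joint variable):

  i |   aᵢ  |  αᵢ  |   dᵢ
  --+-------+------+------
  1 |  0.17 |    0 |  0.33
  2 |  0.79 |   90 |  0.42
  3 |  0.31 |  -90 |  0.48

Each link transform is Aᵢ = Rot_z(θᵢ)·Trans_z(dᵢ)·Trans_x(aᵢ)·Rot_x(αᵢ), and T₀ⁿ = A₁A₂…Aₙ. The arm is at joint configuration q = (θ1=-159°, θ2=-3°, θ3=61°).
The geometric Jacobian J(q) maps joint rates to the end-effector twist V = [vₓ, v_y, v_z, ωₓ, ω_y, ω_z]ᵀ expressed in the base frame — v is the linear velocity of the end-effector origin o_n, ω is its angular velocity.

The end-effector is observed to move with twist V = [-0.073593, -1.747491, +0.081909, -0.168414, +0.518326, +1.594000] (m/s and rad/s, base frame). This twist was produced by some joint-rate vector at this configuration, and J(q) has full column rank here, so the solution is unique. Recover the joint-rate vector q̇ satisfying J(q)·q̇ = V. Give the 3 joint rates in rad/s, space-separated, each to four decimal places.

o_n = [-1.2013, 0.1050, 1.0211]
J₁: ẑ×o_n = [-0.1050, -1.2013, 0.0000], ω = ẑ
J2: z=[0.0000, 0.0000, 1.0000] o=[-0.1587, -0.0609, 0.3300] → [-0.1659, -1.0426, 0.0000, 0.0000, 0.0000, 1.0000]
J3: z=[-0.3090, 0.9511, 0.0000] o=[-0.9100, -0.3050, 0.7500] → [0.2579, 0.0838, 0.1503, -0.3090, 0.9511, 0.0000]
q̇ = J⁺·V = [0.8270, 0.7670, 0.5450]

0.8270 0.7670 0.5450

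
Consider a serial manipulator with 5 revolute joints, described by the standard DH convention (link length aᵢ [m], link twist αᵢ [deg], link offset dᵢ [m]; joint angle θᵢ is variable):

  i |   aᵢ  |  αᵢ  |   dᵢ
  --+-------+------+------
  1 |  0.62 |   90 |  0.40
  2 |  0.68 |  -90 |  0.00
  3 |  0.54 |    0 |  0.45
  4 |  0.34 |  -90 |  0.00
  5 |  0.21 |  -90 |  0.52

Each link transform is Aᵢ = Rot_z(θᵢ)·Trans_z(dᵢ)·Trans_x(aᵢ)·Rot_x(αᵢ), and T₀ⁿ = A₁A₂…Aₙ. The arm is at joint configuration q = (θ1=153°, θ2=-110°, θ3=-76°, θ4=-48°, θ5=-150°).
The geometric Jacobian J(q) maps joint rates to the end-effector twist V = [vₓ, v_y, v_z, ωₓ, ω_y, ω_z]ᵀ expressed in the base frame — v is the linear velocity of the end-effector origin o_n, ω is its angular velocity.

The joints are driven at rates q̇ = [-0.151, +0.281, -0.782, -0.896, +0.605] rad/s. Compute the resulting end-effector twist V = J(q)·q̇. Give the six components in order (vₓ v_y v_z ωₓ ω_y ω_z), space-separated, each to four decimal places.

-0.2526 1.0744 1.0817 1.8390 -0.2419 -0.0484

o_n = [-0.2362, 1.1819, -0.8736]
J₁: ẑ×o_n = [-1.1819, -0.2362, 0.0000], ω = ẑ
J2: z=[0.4540, 0.8910, 0.0000] o=[-0.5524, 0.2815, 0.4000] → [-1.1348, 0.5782, 0.1271, 0.4540, 0.8910, 0.0000]
J3: z=[-0.8373, 0.4266, -0.3420] o=[-0.3452, 0.1759, -0.2390] → [0.0734, -0.5686, -0.8888, -0.8373, 0.4266, -0.3420]
J4: z=[-0.8373, 0.4266, -0.3420] o=[-0.4443, 0.8144, -0.5157] → [-0.0270, -0.3708, -0.3964, -0.8373, 0.4266, -0.3420]
J5: z=[0.5065, 0.3695, -0.7790] o=[-0.3743, 1.0951, -0.3370] → [-0.1306, 0.1643, -0.0070, 0.5065, 0.3695, -0.7790]
V = J·q̇ = [-0.2526, 1.0744, 1.0817, 1.8390, -0.2419, -0.0484]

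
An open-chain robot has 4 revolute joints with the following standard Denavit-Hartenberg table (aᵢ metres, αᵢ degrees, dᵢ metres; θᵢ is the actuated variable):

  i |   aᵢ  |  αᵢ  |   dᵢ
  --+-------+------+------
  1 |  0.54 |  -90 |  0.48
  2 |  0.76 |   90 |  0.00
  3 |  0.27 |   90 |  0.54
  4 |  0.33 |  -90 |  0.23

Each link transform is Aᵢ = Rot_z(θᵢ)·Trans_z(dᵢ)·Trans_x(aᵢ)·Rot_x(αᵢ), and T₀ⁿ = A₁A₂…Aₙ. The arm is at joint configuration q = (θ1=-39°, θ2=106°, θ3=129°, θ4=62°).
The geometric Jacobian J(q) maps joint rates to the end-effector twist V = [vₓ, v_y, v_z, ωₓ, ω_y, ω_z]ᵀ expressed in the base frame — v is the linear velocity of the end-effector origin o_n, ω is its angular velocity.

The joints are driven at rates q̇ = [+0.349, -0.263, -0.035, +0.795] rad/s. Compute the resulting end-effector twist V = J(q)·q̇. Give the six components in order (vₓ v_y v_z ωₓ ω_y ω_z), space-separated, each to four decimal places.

0.2493 0.0888 -0.0285 -0.0091 0.3128 -0.2353

o_n = [1.1958, -0.3572, -0.3945]
J₁: ẑ×o_n = [0.3572, 1.1958, -0.0000], ω = ẑ
J2: z=[0.6293, 0.7771, 0.0000] o=[0.4197, -0.3398, 0.4800] → [-0.6796, 0.5503, -0.6141, 0.6293, 0.7771, 0.0000]
J3: z=[0.7470, -0.6049, -0.2756] o=[0.2569, -0.2080, -0.2506] → [0.0459, -0.1513, 0.4566, 0.7470, -0.6049, -0.2756]
J4: z=[0.2296, 0.6239, -0.7470] o=[0.8287, -0.4011, -0.2361] → [-0.0660, -0.2379, -0.2190, 0.2296, 0.6239, -0.7470]
V = J·q̇ = [0.2493, 0.0888, -0.0285, -0.0091, 0.3128, -0.2353]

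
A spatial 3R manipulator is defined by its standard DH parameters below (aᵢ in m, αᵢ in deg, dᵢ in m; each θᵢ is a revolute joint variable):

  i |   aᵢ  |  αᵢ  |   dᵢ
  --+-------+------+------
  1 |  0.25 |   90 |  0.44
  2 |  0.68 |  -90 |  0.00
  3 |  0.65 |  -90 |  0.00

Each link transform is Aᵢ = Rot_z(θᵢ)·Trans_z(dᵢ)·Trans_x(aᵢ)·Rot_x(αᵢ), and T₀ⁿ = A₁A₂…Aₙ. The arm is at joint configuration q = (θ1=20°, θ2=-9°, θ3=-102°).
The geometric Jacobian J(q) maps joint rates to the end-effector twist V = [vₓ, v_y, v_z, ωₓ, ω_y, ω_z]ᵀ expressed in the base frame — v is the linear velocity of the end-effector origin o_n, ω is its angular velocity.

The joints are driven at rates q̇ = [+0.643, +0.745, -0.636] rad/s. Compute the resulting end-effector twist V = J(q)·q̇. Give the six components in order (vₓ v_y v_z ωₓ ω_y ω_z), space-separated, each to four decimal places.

o_n = [0.9581, -0.3279, 0.3548]
J₁: ẑ×o_n = [0.3279, 0.9581, -0.0000], ω = ẑ
J2: z=[0.3420, -0.9397, 0.0000] o=[0.2349, 0.0855, 0.4400] → [0.0801, 0.0292, 0.5381, 0.3420, -0.9397, 0.0000]
J3: z=[0.1470, 0.0535, 0.9877] o=[0.8660, 0.3152, 0.3336] → [0.6363, 0.0878, -0.0995, 0.1470, 0.0535, 0.9877]
V = J·q̇ = [-0.1342, 0.5819, 0.4642, 0.1613, -0.7341, 0.0148]

-0.1342 0.5819 0.4642 0.1613 -0.7341 0.0148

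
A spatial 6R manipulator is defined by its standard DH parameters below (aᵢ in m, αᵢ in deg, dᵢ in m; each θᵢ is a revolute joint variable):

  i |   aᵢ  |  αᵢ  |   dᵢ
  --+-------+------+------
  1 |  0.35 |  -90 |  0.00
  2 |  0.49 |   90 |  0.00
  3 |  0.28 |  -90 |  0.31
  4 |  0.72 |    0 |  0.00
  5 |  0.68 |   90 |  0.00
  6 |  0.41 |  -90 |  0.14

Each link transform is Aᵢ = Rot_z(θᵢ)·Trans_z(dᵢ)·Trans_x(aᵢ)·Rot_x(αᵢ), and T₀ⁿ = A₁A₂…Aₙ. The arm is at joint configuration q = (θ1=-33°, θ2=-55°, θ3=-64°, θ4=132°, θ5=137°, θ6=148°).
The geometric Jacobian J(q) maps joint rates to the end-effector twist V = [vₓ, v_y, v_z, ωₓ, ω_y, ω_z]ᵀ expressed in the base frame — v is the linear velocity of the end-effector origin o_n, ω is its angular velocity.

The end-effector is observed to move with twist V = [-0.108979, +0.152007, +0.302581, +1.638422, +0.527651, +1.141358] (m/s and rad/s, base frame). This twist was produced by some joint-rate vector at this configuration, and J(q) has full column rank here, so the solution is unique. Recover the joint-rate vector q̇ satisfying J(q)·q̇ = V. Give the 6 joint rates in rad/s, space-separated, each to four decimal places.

o_n = [0.6999, 0.0315, 0.4966]
J₁: ẑ×o_n = [-0.0315, 0.6999, 0.0000], ω = ẑ
J2: z=[0.5446, 0.8387, 0.0000] o=[0.2935, -0.1906, 0.0000] → [0.4165, -0.2705, -0.2199, 0.5446, 0.8387, 0.0000]
J3: z=[-0.6870, 0.4461, 0.5736] o=[0.5292, -0.3437, 0.4014] → [-0.1727, 0.1633, -0.3339, -0.6870, 0.4461, 0.5736]
J4: z=[0.6711, 0.0869, 0.7362] o=[0.2383, -0.4548, 0.6797] → [-0.3739, 0.4628, 0.2862, 0.6711, 0.0869, 0.7362]
J5: z=[0.6711, 0.0869, 0.7362] o=[0.7401, -0.2644, 0.1998] → [-0.1920, -0.2287, 0.2020, 0.6711, 0.0869, 0.7362]
J6: z=[0.2906, 0.8828, -0.3690] o=[0.2763, 0.0495, 0.5855] → [-0.0852, -0.1305, -0.3792, 0.2906, 0.8828, -0.3690]
q̇ = J⁺·V = [0.4750, 0.5110, -0.5040, 0.5680, 0.8440, 0.2280]

0.4750 0.5110 -0.5040 0.5680 0.8440 0.2280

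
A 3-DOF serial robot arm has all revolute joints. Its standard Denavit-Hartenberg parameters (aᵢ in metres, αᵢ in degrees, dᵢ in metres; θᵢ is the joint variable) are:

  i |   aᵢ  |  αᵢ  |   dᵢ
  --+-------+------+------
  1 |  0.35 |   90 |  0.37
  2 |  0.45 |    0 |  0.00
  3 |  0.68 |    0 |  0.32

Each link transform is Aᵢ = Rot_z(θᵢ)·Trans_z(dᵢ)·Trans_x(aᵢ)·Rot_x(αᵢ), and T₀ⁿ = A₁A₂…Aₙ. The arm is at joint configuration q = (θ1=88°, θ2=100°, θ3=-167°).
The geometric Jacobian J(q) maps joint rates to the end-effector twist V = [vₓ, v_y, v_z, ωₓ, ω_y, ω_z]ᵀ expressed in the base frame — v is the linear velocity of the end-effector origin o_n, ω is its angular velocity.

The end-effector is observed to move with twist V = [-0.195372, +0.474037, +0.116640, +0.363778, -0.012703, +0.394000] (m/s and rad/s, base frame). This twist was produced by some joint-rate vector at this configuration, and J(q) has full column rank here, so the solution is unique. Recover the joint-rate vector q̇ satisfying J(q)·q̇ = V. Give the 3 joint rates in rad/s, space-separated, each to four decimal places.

o_n = [0.3386, 0.5261, 0.1872]
J₁: ẑ×o_n = [-0.5261, 0.3386, 0.0000], ω = ẑ
J2: z=[0.9994, -0.0349, 0.0000] o=[0.0122, 0.3498, 0.3700] → [0.0064, 0.1827, 0.1876, 0.9994, -0.0349, 0.0000]
J3: z=[0.9994, -0.0349, 0.0000] o=[0.0095, 0.2717, 0.8132] → [0.0218, 0.6256, 0.2657, 0.9994, -0.0349, 0.0000]
q̇ = J⁺·V = [0.3940, -0.2550, 0.6190]

0.3940 -0.2550 0.6190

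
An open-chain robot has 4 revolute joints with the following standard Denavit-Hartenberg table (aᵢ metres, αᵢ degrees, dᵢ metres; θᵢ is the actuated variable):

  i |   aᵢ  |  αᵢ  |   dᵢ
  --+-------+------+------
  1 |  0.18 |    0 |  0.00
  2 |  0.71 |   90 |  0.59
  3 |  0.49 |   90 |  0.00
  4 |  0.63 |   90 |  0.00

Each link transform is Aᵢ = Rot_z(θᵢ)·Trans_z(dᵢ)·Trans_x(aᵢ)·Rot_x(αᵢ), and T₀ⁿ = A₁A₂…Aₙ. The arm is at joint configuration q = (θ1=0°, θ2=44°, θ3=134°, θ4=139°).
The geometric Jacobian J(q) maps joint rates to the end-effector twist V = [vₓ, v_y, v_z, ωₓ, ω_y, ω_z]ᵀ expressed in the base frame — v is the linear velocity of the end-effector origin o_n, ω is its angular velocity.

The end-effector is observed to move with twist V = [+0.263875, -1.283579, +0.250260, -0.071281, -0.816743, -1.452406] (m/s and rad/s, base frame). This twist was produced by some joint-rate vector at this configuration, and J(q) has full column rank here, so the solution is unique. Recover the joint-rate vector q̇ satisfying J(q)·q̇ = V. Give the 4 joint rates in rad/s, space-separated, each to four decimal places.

-0.7670 -0.0880 0.5380 -0.8600

o_n = [0.9706, 0.1889, 0.6005]
J₁: ẑ×o_n = [-0.1889, 0.9706, 0.0000], ω = ẑ
J2: z=[0.0000, 0.0000, 1.0000] o=[0.1800, 0.0000, 0.0000] → [-0.1889, 0.7906, 0.0000, 0.0000, 0.0000, 1.0000]
J3: z=[0.6947, -0.7193, 0.0000] o=[0.6907, 0.4932, 0.5900] → [-0.0075, -0.0073, -0.0101, 0.6947, -0.7193, 0.0000]
J4: z=[0.5174, 0.4997, 0.6947] o=[0.4459, 0.2568, 0.9425] → [-0.1238, 0.5415, -0.2973, 0.5174, 0.4997, 0.6947]
q̇ = J⁺·V = [-0.7670, -0.0880, 0.5380, -0.8600]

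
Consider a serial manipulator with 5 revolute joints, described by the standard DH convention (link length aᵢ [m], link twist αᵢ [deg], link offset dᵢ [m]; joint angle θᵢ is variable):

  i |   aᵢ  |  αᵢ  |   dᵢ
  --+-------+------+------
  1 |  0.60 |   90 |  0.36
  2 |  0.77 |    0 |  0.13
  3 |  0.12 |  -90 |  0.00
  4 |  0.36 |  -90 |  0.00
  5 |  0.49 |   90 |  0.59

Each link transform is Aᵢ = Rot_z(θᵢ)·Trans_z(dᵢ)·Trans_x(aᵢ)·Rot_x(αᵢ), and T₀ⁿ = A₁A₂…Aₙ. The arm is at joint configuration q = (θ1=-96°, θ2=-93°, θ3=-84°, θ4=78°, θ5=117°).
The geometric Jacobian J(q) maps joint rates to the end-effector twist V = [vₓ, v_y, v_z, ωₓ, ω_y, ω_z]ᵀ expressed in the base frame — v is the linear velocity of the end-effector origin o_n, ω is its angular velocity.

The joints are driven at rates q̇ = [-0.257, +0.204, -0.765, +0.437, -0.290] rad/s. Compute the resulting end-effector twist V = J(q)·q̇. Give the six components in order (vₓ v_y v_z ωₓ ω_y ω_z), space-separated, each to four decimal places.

-0.4171 -0.4884 -0.1665 0.5252 0.2066 -0.7082

o_n = [0.0257, -0.9728, 0.0495]
J₁: ẑ×o_n = [0.9728, 0.0257, -0.0000], ω = ẑ
J2: z=[-0.9945, 0.1045, 0.0000] o=[-0.0627, -0.5967, 0.3600] → [-0.0325, -0.3088, 0.3648, -0.9945, 0.1045, 0.0000]
J3: z=[-0.9945, 0.1045, 0.0000] o=[-0.1878, -0.5430, -0.4089] → [0.0479, 0.4559, 0.4051, -0.9945, 0.1045, 0.0000]
J4: z=[-0.0055, -0.0520, -0.9986] o=[-0.1753, -0.4239, -0.4152] → [-0.5724, -0.1981, 0.0135, -0.0055, -0.0520, -0.9986]
J5: z=[0.1047, -0.9932, 0.0512] o=[0.1828, -0.3863, -0.4191] → [-0.4354, -0.0571, -0.2174, 0.1047, -0.9932, 0.0512]
V = J·q̇ = [-0.4171, -0.4884, -0.1665, 0.5252, 0.2066, -0.7082]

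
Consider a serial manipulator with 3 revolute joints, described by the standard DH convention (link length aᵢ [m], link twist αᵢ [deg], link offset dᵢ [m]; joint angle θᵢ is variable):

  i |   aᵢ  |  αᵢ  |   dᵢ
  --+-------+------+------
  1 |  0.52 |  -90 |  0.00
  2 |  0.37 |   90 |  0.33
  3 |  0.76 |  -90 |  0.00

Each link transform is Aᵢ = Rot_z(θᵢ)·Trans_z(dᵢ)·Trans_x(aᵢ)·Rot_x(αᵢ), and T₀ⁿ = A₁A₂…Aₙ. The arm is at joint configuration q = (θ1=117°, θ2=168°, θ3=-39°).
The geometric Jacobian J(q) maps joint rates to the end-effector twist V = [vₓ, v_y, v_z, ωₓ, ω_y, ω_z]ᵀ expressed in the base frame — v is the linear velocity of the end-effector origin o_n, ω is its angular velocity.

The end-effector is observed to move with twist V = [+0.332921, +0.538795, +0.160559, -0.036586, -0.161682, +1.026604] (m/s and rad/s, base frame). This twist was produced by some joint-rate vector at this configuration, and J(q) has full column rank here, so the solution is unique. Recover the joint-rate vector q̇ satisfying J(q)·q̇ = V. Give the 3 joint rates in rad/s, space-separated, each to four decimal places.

o_n = [0.3226, -0.3066, -0.1997]
J₁: ẑ×o_n = [0.3066, 0.3226, -0.0000], ω = ẑ
J2: z=[-0.8910, -0.4540, 0.0000] o=[-0.2361, 0.4633, 0.0000] → [0.0907, -0.1780, 0.9396, -0.8910, -0.4540, 0.0000]
J3: z=[-0.0944, 0.1853, -0.9781] o=[-0.3658, -0.0090, -0.0769] → [-0.3139, -0.6850, -0.0994, -0.0944, 0.1853, -0.9781]
q̇ = J⁺·V = [0.4270, 0.1060, -0.6130]

0.4270 0.1060 -0.6130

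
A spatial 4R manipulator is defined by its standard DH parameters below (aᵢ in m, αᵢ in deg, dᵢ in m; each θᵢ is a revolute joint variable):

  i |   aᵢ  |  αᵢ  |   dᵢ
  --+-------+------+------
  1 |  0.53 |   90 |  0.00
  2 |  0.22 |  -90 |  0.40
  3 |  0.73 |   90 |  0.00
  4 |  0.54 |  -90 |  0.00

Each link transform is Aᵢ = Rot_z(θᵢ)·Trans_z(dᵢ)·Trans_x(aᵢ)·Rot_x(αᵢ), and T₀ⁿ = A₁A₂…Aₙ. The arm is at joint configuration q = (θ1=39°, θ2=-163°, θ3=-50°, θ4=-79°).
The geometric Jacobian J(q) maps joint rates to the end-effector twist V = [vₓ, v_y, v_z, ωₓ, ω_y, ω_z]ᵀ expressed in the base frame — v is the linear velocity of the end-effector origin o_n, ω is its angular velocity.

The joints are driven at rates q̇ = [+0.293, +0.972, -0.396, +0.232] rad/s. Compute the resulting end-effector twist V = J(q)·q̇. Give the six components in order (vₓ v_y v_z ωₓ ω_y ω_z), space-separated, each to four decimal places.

o_n = [0.3833, -1.0254, 0.2860]
J₁: ẑ×o_n = [1.0254, 0.3833, -0.0000], ω = ẑ
J2: z=[0.6293, -0.7771, 0.0000] o=[0.4119, 0.3335, 0.0000] → [-0.2223, -0.1800, -0.8774, 0.6293, -0.7771, 0.0000]
J3: z=[0.2272, 0.1840, -0.9563] o=[0.5001, -0.1097, -0.0643] → [-0.8112, 0.0321, -0.1866, 0.2272, 0.1840, -0.9563]
J4: z=[0.9738, -0.0385, 0.2240] o=[0.5033, -0.8267, -0.2015] → [0.0257, -0.5017, -0.1982, 0.9738, -0.0385, 0.2240]
V = J·q̇ = [0.4116, -0.1918, -0.8250, 0.7477, -0.8372, 0.7237]

0.4116 -0.1918 -0.8250 0.7477 -0.8372 0.7237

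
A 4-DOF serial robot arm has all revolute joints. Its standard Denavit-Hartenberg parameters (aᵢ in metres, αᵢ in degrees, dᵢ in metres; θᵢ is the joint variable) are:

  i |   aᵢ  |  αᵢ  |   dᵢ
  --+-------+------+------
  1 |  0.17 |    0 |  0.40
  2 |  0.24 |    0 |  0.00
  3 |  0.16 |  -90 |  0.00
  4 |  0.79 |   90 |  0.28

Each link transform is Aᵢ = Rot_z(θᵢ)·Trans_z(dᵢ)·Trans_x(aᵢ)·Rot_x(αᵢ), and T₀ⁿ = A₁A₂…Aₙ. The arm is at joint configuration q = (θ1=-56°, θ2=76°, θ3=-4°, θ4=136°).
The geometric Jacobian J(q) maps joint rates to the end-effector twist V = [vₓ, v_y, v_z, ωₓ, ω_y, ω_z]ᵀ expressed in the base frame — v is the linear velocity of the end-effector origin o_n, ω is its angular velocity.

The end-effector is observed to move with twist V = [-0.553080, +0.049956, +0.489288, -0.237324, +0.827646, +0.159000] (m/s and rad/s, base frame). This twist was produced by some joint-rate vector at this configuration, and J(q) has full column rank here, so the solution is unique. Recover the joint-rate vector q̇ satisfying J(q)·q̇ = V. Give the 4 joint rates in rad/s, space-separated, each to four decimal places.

0.1070 0.9780 -0.9260 0.8610

o_n = [-0.1491, 0.0978, -0.1488]
J₁: ẑ×o_n = [-0.0978, -0.1491, 0.0000], ω = ẑ
J2: z=[0.0000, 0.0000, 1.0000] o=[0.0951, -0.1409, 0.4000] → [-0.2387, -0.2441, 0.0000, 0.0000, 0.0000, 1.0000]
J3: z=[0.0000, 0.0000, 1.0000] o=[0.3206, -0.0589, 0.4000] → [-0.1566, -0.4696, 0.0000, 0.0000, 0.0000, 1.0000]
J4: z=[-0.2756, 0.9613, 0.0000] o=[0.4744, -0.0147, 0.4000] → [-0.5275, -0.1513, 0.5683, -0.2756, 0.9613, 0.0000]
q̇ = J⁺·V = [0.1070, 0.9780, -0.9260, 0.8610]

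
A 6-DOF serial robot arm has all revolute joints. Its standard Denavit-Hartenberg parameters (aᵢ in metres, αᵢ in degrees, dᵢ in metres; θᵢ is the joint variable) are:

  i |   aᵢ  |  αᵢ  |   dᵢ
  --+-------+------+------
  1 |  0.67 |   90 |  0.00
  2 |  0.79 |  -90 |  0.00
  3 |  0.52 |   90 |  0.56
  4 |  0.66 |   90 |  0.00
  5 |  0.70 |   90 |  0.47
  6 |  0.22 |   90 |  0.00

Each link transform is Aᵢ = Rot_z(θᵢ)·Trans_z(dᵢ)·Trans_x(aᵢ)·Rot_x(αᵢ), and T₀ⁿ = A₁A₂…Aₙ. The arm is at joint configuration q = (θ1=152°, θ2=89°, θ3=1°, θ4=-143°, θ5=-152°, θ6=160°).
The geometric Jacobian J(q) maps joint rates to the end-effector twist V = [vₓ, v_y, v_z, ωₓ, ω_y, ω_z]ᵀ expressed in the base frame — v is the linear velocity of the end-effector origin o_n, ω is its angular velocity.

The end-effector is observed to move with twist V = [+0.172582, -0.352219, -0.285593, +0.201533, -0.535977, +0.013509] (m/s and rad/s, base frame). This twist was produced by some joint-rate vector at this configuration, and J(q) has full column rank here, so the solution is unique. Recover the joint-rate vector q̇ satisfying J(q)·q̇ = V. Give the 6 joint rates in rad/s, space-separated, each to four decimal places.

o_n = [0.0469, -0.2874, 0.8134]
J₁: ẑ×o_n = [0.2874, 0.0469, -0.0000], ω = ẑ
J2: z=[0.4695, 0.8829, 0.0000] o=[-0.5916, 0.3145, 0.0000] → [0.7182, -0.3819, -0.8463, 0.4695, 0.8829, 0.0000]
J3: z=[0.8828, -0.4694, 0.0175] o=[-0.6037, 0.3210, 0.7899] → [-0.0004, -0.0094, -0.2317, 0.8828, -0.4694, 0.0175]
J4: z=[0.4691, 0.8830, 0.0174] o=[-0.1216, 0.0544, 1.3195] → [-0.4409, 0.2403, -0.3091, 0.4691, 0.8830, 0.0174]
J5: z=[0.7192, -0.3705, -0.5877] o=[-0.4599, 0.2447, 0.7856] → [-0.3230, -0.3178, -0.1949, 0.7192, -0.3705, -0.5877]
J6: z=[0.6548, 0.6443, 0.3952] o=[0.0407, -0.3978, 1.0036] → [-0.1662, 0.1269, 0.0684, 0.6548, 0.6443, 0.3952]
q̇ = J⁺·V = [0.6810, 0.1500, -0.0410, -0.0600, 0.7670, -0.5440]

0.6810 0.1500 -0.0410 -0.0600 0.7670 -0.5440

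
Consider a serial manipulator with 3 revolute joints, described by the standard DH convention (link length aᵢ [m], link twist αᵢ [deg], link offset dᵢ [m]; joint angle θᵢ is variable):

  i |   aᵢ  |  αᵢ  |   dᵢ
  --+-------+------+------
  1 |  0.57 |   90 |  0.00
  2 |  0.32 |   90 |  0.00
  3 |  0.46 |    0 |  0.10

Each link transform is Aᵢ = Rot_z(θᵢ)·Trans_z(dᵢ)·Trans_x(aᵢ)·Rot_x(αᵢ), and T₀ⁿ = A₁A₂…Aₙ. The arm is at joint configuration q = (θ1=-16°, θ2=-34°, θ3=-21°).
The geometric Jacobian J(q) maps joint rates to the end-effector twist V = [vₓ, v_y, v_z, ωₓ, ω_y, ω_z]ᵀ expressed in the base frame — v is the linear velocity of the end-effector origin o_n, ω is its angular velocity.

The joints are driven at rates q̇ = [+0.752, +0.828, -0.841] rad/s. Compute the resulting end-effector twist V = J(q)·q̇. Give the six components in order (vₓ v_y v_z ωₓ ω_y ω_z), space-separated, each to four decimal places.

o_n = [1.1369, -0.1545, -0.5020]
J₁: ẑ×o_n = [0.1545, 1.1369, -0.0000], ω = ẑ
J2: z=[-0.2756, -0.9613, 0.0000] o=[0.5479, -0.1571, 0.0000] → [0.4825, -0.1384, 0.5654, -0.2756, -0.9613, 0.0000]
J3: z=[-0.5375, 0.1541, -0.8290] o=[0.8029, -0.2302, -0.1789] → [0.0130, -0.4505, -0.0922, -0.5375, 0.1541, -0.8290]
V = J·q̇ = [0.5048, 1.1192, 0.5457, 0.2238, -0.9256, 1.4492]

0.5048 1.1192 0.5457 0.2238 -0.9256 1.4492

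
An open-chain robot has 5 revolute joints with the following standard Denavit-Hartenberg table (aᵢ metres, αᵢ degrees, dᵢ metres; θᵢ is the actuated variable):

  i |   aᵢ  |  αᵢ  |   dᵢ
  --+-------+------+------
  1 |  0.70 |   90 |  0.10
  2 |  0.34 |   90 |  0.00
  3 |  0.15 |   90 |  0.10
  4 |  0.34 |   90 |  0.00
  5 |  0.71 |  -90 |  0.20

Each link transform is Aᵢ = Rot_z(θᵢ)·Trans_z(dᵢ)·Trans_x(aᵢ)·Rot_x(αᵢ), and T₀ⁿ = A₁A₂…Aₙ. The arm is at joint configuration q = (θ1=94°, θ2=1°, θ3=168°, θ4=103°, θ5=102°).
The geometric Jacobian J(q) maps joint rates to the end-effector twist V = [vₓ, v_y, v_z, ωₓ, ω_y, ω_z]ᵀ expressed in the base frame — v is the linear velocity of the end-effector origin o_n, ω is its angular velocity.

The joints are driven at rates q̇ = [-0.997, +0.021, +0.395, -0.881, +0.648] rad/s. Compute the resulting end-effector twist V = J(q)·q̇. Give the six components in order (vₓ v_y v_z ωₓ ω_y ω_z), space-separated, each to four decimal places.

0.8956 -1.2958 0.5654 -0.6526 -0.8388 -1.5517

o_n = [0.6778, 0.9447, -0.2291]
J₁: ẑ×o_n = [-0.9447, 0.6778, 0.0000], ω = ẑ
J2: z=[0.9976, 0.0698, 0.0000] o=[-0.0488, 0.6983, 0.1000] → [-0.0230, 0.3283, 0.1952, 0.9976, 0.0698, 0.0000]
J3: z=[-0.0012, 0.0174, -0.9998] o=[-0.0725, 1.0374, 0.1059] → [-0.0985, -0.7506, -0.0129, -0.0012, 0.0174, -0.9998]
J4: z=[0.9613, 0.2756, 0.0036] o=[-0.0313, 0.8950, 0.0034] → [-0.0643, 0.2260, -0.1476, 0.9613, 0.2756, 0.0036]
J5: z=[0.2683, -0.9326, -0.2416] o=[-0.0528, 0.9743, -0.3265] → [-0.0980, -0.2026, 0.6734, 0.2683, -0.9326, -0.2416]
V = J·q̇ = [0.8956, -1.2958, 0.5654, -0.6526, -0.8388, -1.5517]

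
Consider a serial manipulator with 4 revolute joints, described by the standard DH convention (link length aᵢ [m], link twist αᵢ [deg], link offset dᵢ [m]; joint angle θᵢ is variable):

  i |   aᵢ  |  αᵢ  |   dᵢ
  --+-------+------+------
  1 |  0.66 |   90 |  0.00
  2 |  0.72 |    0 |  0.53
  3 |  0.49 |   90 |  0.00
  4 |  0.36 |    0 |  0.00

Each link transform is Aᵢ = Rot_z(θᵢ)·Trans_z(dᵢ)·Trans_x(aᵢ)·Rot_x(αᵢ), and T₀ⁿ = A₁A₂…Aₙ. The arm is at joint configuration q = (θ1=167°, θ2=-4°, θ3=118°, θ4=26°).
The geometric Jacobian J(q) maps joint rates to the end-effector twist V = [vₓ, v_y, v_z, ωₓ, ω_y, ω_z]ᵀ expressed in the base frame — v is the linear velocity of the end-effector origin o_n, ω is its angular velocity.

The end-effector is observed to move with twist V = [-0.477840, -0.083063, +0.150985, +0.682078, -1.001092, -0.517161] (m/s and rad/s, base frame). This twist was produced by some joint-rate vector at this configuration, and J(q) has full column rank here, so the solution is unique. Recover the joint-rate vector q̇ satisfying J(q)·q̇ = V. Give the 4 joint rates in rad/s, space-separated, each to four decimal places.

o_n = [-0.8658, 0.9058, 0.6930]
J₁: ẑ×o_n = [-0.9058, -0.8658, 0.0000], ω = ẑ
J2: z=[0.2250, 0.9744, 0.0000] o=[-0.6431, 0.1485, 0.0000] → [0.6752, -0.1559, 0.3873, 0.2250, 0.9744, 0.0000]
J3: z=[0.2250, 0.9744, 0.0000] o=[-1.2237, 0.8265, -0.0502] → [0.7242, -0.1672, -0.3309, 0.2250, 0.9744, 0.0000]
J4: z=[-0.8901, 0.2055, 0.4067] o=[-1.0295, 0.7816, 0.3974] → [0.0102, 0.3297, -0.1442, -0.8901, 0.2055, 0.4067]
q̇ = J⁺·V = [-0.1210, -0.3640, -0.4580, -0.9740]

-0.1210 -0.3640 -0.4580 -0.9740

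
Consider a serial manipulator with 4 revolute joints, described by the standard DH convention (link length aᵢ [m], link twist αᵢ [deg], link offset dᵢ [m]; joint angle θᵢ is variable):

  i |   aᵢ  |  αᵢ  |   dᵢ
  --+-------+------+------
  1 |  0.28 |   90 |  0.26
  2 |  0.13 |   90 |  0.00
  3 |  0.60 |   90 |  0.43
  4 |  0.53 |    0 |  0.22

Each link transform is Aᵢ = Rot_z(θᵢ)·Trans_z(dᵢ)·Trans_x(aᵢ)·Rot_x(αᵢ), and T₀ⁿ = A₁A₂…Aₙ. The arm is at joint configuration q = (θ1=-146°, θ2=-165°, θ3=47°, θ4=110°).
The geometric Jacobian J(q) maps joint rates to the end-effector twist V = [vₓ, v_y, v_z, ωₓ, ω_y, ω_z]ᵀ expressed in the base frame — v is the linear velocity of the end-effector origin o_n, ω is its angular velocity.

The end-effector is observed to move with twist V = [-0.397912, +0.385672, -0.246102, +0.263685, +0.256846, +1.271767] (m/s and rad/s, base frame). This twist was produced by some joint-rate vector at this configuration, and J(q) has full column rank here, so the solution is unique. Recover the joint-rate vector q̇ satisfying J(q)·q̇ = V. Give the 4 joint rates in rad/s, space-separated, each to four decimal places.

0.8750 0.2960 0.4770 0.3380

o_n = [0.3413, 0.4186, 1.0072]
J₁: ẑ×o_n = [-0.4186, 0.3413, 0.0000], ω = ẑ
J2: z=[-0.5592, 0.8290, 0.0000] o=[-0.2321, -0.1566, 0.2600] → [0.6195, 0.4178, -0.7970, -0.5592, 0.8290, 0.0000]
J3: z=[0.2146, 0.1447, 0.9659] o=[-0.1280, -0.0864, 0.2264] → [-0.3747, 0.2858, 0.0404, 0.2146, 0.1447, 0.9659]
J4: z=[0.9670, -0.1704, -0.1893] o=[0.0465, 0.5607, 0.5358] → [-0.1072, -0.5117, -0.0872, 0.9670, -0.1704, -0.1893]
q̇ = J⁺·V = [0.8750, 0.2960, 0.4770, 0.3380]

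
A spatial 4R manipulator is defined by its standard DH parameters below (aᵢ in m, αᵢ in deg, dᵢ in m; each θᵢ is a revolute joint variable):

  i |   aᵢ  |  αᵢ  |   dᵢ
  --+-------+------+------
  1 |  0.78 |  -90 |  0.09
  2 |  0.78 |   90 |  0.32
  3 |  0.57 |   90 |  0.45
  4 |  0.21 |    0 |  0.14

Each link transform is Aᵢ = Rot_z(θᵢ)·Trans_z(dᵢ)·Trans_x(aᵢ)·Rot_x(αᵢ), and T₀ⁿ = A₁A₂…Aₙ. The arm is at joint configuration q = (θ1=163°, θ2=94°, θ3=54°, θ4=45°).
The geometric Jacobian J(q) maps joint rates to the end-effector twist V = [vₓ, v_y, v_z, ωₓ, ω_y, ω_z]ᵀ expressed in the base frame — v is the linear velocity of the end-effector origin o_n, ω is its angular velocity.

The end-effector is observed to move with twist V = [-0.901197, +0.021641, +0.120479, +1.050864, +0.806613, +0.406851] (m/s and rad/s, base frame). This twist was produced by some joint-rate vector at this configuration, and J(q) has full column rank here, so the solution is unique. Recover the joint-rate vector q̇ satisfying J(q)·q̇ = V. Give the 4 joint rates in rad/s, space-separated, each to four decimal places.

0.5250 -0.9540 -0.7590 0.2120

o_n = [-1.4686, -0.4074, -1.2641]
J₁: ẑ×o_n = [0.4074, -1.4686, 0.0000], ω = ẑ
J2: z=[-0.2924, -0.9563, 0.0000] o=[-0.7459, 0.2280, 0.0900] → [1.2950, -0.3959, -0.5053, -0.2924, -0.9563, 0.0000]
J3: z=[-0.9540, 0.2917, -0.0698] o=[-0.7874, -0.0939, -0.6881] → [-0.1899, -0.5020, 0.4978, -0.9540, 0.2917, -0.0698]
J4: z=[0.2258, 0.5456, -0.8070] o=[-1.3292, -0.4105, -1.0537] → [-0.1124, 0.1600, 0.0767, 0.2258, 0.5456, -0.8070]
q̇ = J⁺·V = [0.5250, -0.9540, -0.7590, 0.2120]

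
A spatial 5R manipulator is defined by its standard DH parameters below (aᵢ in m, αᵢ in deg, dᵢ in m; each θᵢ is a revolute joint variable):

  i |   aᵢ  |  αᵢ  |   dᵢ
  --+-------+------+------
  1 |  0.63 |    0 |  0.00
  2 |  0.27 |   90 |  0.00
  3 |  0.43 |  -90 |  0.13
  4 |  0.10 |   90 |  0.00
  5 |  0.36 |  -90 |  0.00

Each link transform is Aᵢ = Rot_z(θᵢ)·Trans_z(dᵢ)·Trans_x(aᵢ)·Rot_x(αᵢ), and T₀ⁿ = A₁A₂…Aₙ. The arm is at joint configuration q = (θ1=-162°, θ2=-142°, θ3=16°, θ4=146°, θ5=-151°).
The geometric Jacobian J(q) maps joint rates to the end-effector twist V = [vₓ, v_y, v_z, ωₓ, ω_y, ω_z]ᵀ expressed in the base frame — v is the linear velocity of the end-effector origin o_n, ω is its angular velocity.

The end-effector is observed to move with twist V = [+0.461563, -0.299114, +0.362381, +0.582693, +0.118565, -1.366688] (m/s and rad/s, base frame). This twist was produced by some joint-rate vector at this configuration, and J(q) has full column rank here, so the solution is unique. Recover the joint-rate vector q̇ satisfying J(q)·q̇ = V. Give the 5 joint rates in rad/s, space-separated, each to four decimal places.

o_n = [0.1130, 0.4138, -0.0001]
J₁: ẑ×o_n = [-0.4138, 0.1130, 0.0000], ω = ẑ
J2: z=[0.0000, 0.0000, 1.0000] o=[-0.5992, -0.1947, 0.0000] → [-0.6085, 0.7122, 0.0000, 0.0000, 0.0000, 1.0000]
J3: z=[0.8290, -0.5592, 0.0000] o=[-0.4482, 0.0292, 0.0000] → [0.0001, 0.0001, 0.6327, 0.8290, -0.5592, 0.0000]
J4: z=[-0.1541, -0.2285, 0.9613] o=[-0.1093, 0.2991, 0.1185] → [-0.0831, 0.1954, 0.0331, -0.1541, -0.2285, 0.9613]
J5: z=[-0.3867, 0.9092, 0.1541] o=[-0.2002, 0.2643, 0.0957] → [-0.1102, 0.0112, -0.3425, -0.3867, 0.9092, 0.1541]
q̇ = J⁺·V = [-0.9350, -0.1840, 0.9200, -0.3550, 0.6070]

-0.9350 -0.1840 0.9200 -0.3550 0.6070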